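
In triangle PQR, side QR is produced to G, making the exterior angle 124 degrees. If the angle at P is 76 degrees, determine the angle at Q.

By the exterior angle theorem: exterior angle = sum of remote interior angles.
124 = 76 + angle Q
angle Q = 124 - 76 = 48 degrees

48 degrees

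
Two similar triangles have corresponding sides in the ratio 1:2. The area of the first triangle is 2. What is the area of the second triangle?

Area ratio = (1/2)^2 = 1/4. Area of the second triangle = 2 * 4/1 = 8.

8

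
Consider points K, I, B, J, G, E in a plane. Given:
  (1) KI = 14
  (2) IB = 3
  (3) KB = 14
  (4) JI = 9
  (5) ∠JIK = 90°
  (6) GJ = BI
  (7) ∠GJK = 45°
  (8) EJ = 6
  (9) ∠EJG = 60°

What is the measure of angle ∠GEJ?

From the given relations: GJ = BI = 3.
Step 1: By the law of cosines on triangle EJG: EG² = 6² + 3² − 2·6·3·cos(60°) = 27, so EG = 3·√3.
Step 2: By the inverse law of cosines on triangle GEJ: cos(∠GEJ) = ((3·√3)² + 6² − 3²) / (2·3·√3·6) = 54/62.35 = 0.866, so ∠GEJ = 30°.

Therefore, the measure of angle ∠GEJ = 30°.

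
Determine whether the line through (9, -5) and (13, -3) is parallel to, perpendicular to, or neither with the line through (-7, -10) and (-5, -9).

Slope of line 1: m1 = (-3 - -5)/(13 - 9) = 2/4 = 1/2
Slope of line 2: m2 = (-9 - -10)/(-5 - -7) = 1/2 = 1/2
Since m1 = m2 = 1/2, the lines are parallel.

Parallel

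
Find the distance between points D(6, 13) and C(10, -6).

The horizontal distance is |10 - 6| = 4 and the vertical distance is |-6 - 13| = 19.
By the Pythagorean theorem, d = sqrt(4^2 + 19^2) = sqrt(377).

sqrt(377)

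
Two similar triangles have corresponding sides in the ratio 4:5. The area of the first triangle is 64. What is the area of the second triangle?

The ratio of areas of similar triangles = (side ratio)^2.
Side ratio = 4:5, so area ratio = 16:25.
Area of the second triangle / Area of the first triangle = 25/16
Area of the second triangle = 64 * 25/16 = 100

100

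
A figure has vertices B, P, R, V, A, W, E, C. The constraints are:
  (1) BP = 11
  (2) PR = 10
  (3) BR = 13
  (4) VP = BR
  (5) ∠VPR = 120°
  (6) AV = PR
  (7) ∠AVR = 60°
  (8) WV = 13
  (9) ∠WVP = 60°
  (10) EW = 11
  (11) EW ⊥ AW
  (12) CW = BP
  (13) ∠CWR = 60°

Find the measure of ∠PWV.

From the given relations: VP = BR = 13.
Step 1: By the law of cosines on triangle WVP: WP² = 13² + 13² − 2·13·13·cos(60°) = 169, so WP = 13.
Step 2: By the inverse law of cosines on triangle PWV: cos(∠PWV) = (13² + 13² − 13²) / (2·13·13) = 169/338 = 0.5, so ∠PWV = 60°.

Therefore, the measure of angle ∠PWV = 60°.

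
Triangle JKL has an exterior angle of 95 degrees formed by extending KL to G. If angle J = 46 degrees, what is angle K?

angle K = 95 - 46 = 49 degrees (exterior angle theorem).

49 degrees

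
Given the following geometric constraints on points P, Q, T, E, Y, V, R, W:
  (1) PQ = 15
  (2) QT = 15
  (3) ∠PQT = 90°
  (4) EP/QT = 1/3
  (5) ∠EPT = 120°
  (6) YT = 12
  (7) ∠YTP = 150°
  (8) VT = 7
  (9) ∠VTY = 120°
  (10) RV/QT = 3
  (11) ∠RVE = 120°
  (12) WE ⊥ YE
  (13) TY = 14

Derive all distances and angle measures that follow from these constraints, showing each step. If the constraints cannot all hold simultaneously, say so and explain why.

These constraints are not satisfiable: (6) YT = 12 and (13) TY = 14 assign two different lengths to the same segment. No planar figure meets all of them, so nothing further can be derived.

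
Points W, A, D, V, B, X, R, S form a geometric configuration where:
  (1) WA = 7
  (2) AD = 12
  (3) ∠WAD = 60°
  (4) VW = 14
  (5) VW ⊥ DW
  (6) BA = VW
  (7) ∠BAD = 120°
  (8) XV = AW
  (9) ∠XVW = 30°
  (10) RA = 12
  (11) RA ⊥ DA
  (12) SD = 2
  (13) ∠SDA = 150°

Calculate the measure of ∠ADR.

Step 1: By the law of cosines on triangle DAR: DR² = 12² + 12² − 2·12·12·cos(90°) = 288, so DR = 12·√2.
Step 2: By the inverse law of cosines on triangle ADR: cos(∠ADR) = (12² + (12·√2)² − 12²) / (2·12·12·√2) = 288/407.29 = 0.7071, so ∠ADR = 45°.

Therefore, the measure of angle ∠ADR = 45°.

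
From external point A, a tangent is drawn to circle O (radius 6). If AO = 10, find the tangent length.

The tangent, radius, and line from the external point to the center form a right triangle.
The right angle is where the tangent meets the radius.
By the Pythagorean theorem: tangent² + 6² = 10²
tangent² = 100 - 36 = 64
tangent = 8

8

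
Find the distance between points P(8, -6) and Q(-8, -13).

d = sqrt((-16)^2 + (-7)^2) = sqrt(305)

sqrt(305)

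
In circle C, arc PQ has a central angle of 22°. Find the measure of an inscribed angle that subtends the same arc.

An inscribed angle intercepts an arc from a point on the circle, while the central angle intercepts the same arc from the center.
The inscribed angle is always half the central angle: 22° / 2 = 11°.

11°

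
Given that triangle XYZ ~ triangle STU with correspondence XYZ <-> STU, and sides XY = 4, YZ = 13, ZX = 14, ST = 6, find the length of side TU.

Similar triangles have proportional sides. Setting up the proportion:
ST / XY = TU / YZ
6 / 4 = TU / 13
TU = 13 * 6 / 4 = 39/2.

39/2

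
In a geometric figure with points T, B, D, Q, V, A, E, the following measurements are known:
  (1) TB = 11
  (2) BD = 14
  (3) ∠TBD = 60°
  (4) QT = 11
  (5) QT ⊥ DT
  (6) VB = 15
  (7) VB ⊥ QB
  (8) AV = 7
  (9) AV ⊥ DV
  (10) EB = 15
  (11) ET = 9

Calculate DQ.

Step 1: By the law of cosines on triangle DBT: DT² = 14² + 11² − 2·14·11·cos(60°) = 163, so DT = √163.
Step 2: By the law of cosines on triangle DTQ: DQ² = √163² + 11² − 2·√163·11·cos(90°) = 284, so DQ = 2·√71.

Therefore, the length of DQ = 2·√71.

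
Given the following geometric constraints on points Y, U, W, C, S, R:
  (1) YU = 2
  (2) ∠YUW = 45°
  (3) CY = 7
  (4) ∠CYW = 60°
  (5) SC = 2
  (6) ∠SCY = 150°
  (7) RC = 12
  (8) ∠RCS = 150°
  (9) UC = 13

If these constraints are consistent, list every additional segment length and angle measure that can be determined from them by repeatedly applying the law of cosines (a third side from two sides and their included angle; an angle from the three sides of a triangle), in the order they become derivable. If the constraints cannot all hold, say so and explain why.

These constraints are not satisfiable: by the triangle inequality in triangle YUC, (1) YU = 2 and (3) CY = 7 force UC ≤ 2 + 7 = 9, but (9) says UC = 13. No planar figure meets all of them, so nothing further can be derived.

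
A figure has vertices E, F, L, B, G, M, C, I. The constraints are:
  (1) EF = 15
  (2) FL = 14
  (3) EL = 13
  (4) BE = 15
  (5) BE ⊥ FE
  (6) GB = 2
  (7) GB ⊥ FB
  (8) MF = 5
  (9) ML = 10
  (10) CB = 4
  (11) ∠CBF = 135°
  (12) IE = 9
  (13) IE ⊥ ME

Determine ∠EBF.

Step 1: By the law of cosines on triangle BEF: BF² = 15² + 15² − 2·15·15·cos(90°) = 450, so BF = 15·√2.
Step 2: By the inverse law of cosines on triangle EBF: cos(∠EBF) = (15² + (15·√2)² − 15²) / (2·15·15·√2) = 450/636.4 = 0.7071, so ∠EBF = 45°.

Therefore, the measure of angle ∠EBF = 45°.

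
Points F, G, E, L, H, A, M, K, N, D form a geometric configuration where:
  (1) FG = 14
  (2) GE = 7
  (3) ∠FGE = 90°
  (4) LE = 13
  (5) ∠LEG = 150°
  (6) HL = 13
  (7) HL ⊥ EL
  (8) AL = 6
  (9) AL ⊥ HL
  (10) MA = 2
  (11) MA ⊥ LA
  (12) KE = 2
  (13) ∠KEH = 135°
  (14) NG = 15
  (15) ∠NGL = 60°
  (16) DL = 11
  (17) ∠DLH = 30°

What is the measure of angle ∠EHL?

Step 1: By the law of cosines on triangle HLE: HE² = 13² + 13² − 2·13·13·cos(90°) = 338, so HE = 13·√2.
Step 2: By the inverse law of cosines on triangle EHL: cos(∠EHL) = ((13·√2)² + 13² − 13²) / (2·13·√2·13) = 338/478 = 0.7071, so ∠EHL = 45°.

Therefore, the measure of angle ∠EHL = 45°.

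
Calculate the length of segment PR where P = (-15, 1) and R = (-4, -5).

d = sqrt((11)^2 + (-6)^2) = sqrt(157)

sqrt(157)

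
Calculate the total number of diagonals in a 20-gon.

Total line segments between 20 vertices = C(20,2) = 190.
Subtract the 20 sides: 190 - 20 = 170 diagonals.

170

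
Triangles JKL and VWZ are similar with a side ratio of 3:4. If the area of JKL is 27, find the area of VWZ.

Area ratio = (3/4)^2 = 9/16. Area of VWZ = 27 * 16/9 = 48.

48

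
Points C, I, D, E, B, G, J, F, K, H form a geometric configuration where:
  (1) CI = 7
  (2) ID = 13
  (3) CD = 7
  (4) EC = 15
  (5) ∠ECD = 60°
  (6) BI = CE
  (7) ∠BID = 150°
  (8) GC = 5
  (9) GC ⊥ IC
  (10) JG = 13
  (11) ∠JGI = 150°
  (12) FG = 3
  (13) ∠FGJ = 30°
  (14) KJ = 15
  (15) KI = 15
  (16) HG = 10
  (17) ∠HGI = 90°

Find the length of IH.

Step 1: By the law of cosines on triangle GCI: GI² = 5² + 7² − 2·5·7·cos(90°) = 74, so GI = √74.
Step 2: By the law of cosines on triangle IGH: IH² = √74² + 10² − 2·√74·10·cos(90°) = 174, so IH = √174.

Therefore, the length of IH = √174.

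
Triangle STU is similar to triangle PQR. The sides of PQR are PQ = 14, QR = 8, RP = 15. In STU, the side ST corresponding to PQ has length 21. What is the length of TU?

Since the triangles are similar, the ratio of corresponding sides is constant.
Scale factor k = ST / PQ = 21 / 14 = 3/2
TU = k * QR = 3/2 * 8 = 12

12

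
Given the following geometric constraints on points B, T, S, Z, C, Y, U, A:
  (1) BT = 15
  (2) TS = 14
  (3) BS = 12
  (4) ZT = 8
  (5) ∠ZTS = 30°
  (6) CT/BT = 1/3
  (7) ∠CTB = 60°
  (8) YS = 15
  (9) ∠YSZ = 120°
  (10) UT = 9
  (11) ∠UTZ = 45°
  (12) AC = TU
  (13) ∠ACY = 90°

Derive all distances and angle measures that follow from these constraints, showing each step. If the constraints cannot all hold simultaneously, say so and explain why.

The constraints are consistent.

From the given relations:
  CT = 1/3·BT = 1/3·15 = 5
  AC = TU = 9

Step 1: From BT = 15, TC = 5, and ∠BTC = 60°, by the law of cosines:
  BC² = BT² + TC² - 2·BT·TC·cos(60°) = 225 + 25 - 75 = 175
  BC = 5·√7

Step 2: From ST = 14, TZ = 8, and ∠STZ = 30°, by the law of cosines:
  SZ² = ST² + TZ² - 2·ST·TZ·cos(30°) = 196 + 64 - 194 = 66.01
  SZ ≈ 8.12

Step 3: From ZT = 8, TU = 9, and ∠ZTU = 45°, by the law of cosines:
  ZU² = ZT² + TU² - 2·ZT·TU·cos(45°) = 64 + 81 - 101.8 = 43.18
  ZU ≈ 6.57

Step 4: From BS = 12, BT = 15, ST = 14, by the inverse law of cosines:
  cos(∠SBT) = (BS² + BT² - ST²) / (2·BS·BT)
  ∠SBT = 61.28°

Step 5: From TB = 15, TS = 14, BS = 12, by the inverse law of cosines:
  cos(∠BTS) = (TB² + TS² - BS²) / (2·TB·TS)
  ∠BTS = 48.74°

Step 6: From SB = 12, ST = 14, BT = 15, by the inverse law of cosines:
  cos(∠BST) = (SB² + ST² - BT²) / (2·SB·ST)
  ∠BST = 69.99°

Step 7: From ZS = 8.12, SY = 15, and ∠ZSY = 120°, by the law of cosines:
  ZY² = ZS² + SY² - 2·ZS·SY·cos(120°) = 66.01 + 225 + 121.9 = 412.9
  ZY ≈ 20.32

Step 8: From BC = 5·√7, BT = 15, CT = 5, by the inverse law of cosines:
  cos(∠CBT) = (BC² + BT² - CT²) / (2·BC·BT)
  ∠CBT = 19.11°

Step 9: From ST = 14, SZ = 8.12, TZ = 8, by the inverse law of cosines:
  cos(∠TSZ) = (ST² + SZ² - TZ²) / (2·ST·SZ)
  ∠TSZ = 29.49°

Step 10: From ZS = 8.12, ZT = 8, ST = 14, by the inverse law of cosines:
  cos(∠SZT) = (ZS² + ZT² - ST²) / (2·ZS·ZT)
  ∠SZT = 120.51°

Step 11: From ZT = 8, ZU = 6.57, TU = 9, by the inverse law of cosines:
  cos(∠TZU) = (ZT² + ZU² - TU²) / (2·ZT·ZU)
  ∠TZU = 75.58°

Step 12: From CB = 5·√7, CT = 5, BT = 15, by the inverse law of cosines:
  cos(∠BCT) = (CB² + CT² - BT²) / (2·CB·CT)
  ∠BCT = 100.89°

Step 13: From UT = 9, UZ = 6.57, TZ = 8, by the inverse law of cosines:
  cos(∠TUZ) = (UT² + UZ² - TZ²) / (2·UT·UZ)
  ∠TUZ = 59.42°

Step 14: From ZS = 8.12, ZY = 20.32, SY = 15, by the inverse law of cosines:
  cos(∠SZY) = (ZS² + ZY² - SY²) / (2·ZS·ZY)
  ∠SZY = 39.74°

Step 15: From YS = 15, YZ = 20.32, SZ = 8.12, by the inverse law of cosines:
  cos(∠SYZ) = (YS² + YZ² - SZ²) / (2·YS·YZ)
  ∠SYZ = 20.26°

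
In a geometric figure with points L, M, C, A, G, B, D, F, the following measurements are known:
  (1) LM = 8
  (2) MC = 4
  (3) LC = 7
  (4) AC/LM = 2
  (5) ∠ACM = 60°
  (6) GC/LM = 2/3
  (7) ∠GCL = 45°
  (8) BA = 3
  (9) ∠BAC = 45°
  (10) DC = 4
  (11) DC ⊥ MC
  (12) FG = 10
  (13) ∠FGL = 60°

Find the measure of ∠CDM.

Step 1: By the law of cosines on triangle DCM: DM² = 4² + 4² − 2·4·4·cos(90°) = 32, so DM = 4·√2.
Step 2: By the inverse law of cosines on triangle CDM: cos(∠CDM) = (4² + (4·√2)² − 4²) / (2·4·4·√2) = 32/45.25 = 0.7071, so ∠CDM = 45°.

Therefore, the measure of angle ∠CDM = 45°.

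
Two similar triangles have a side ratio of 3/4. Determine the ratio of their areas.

The ratio of areas of similar triangles equals the square of the side ratio.
Side ratio = 3:4
Area ratio = (3/4)^2 = 9/16 = 9:16

9:16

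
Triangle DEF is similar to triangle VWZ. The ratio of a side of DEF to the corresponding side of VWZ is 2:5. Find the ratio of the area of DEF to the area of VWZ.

Area scales with the square of linear dimensions. If every length is multiplied by 2/5, then the area is multiplied by (2/5)^2 = 4/25.
The area ratio is 4:25.

4:25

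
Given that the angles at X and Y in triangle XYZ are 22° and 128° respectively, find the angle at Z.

The interior angles sum to 180°: angle Z = 180 - 22 - 128 = 30°.
The triangle is obtuse (angles 22°, 128°, 30°).

30 degrees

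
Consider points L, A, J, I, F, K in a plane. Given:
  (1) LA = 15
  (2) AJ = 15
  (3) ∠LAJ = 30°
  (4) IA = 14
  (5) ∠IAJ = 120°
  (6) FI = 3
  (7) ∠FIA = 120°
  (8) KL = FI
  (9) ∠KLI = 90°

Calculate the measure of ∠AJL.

Step 1: By the law of cosines on triangle JAL: JL² = 15² + 15² − 2·15·15·cos(30°) = 60.29, so JL ≈ 7.76.
Step 2: By the inverse law of cosines on triangle AJL: cos(∠AJL) = (15² + 7.76² − 15²) / (2·15·7.76) = 60.29/232.94 = 0.2588, so ∠AJL = 75°.

Therefore, the measure of angle ∠AJL = 75°.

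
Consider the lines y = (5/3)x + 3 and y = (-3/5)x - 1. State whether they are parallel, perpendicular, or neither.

Slope of line 1: m1 = 5/3
Slope of line 2: m2 = -3/5
Two lines are perpendicular when the product of their slopes is -1 (negative reciprocals).
m1 * m2 = (5/3) * (-3/5) = -1, confirming perpendicularity.

Perpendicular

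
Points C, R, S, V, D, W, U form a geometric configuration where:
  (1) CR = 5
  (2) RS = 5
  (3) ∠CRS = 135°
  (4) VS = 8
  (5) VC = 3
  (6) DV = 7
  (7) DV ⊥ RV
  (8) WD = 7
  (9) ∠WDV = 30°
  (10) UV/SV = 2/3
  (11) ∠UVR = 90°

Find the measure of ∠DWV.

Step 1: By the law of cosines on triangle WDV: WV² = 7² + 7² − 2·7·7·cos(30°) = 13.13, so WV ≈ 3.62.
Step 2: By the inverse law of cosines on triangle DWV: cos(∠DWV) = (7² + 3.62² − 7²) / (2·7·3.62) = 13.13/50.73 = 0.2588, so ∠DWV = 75°.

Therefore, the measure of angle ∠DWV = 75°.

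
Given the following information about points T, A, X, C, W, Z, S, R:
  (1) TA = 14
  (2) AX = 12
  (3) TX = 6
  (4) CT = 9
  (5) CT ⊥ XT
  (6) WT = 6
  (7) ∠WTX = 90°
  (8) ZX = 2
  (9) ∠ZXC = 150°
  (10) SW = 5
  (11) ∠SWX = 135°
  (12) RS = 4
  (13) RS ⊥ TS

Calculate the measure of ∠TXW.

Step 1: By the law of cosines on triangle XTW: XW² = 6² + 6² − 2·6·6·cos(90°) = 72, so XW = 6·√2.
Step 2: By the inverse law of cosines on triangle TXW: cos(∠TXW) = (6² + (6·√2)² − 6²) / (2·6·6·√2) = 72/101.82 = 0.7071, so ∠TXW = 45°.

Therefore, the measure of angle ∠TXW = 45°.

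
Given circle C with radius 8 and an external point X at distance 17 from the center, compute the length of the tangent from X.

tangent = √(d² - r²) = √(17² - 8²) = √(289 - 64) = √225 = 15

15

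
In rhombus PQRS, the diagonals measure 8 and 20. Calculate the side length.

Half-diagonals are 4 and 10. side = sqrt(4^2 + 10^2) = sqrt(116) = 2*sqrt(29)

2*sqrt(29)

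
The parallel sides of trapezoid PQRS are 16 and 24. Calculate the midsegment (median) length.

The midsegment of a trapezoid = (base1 + base2) / 2
midsegment = (16 + 24) / 2
midsegment = 40 / 2
midsegment = 20

20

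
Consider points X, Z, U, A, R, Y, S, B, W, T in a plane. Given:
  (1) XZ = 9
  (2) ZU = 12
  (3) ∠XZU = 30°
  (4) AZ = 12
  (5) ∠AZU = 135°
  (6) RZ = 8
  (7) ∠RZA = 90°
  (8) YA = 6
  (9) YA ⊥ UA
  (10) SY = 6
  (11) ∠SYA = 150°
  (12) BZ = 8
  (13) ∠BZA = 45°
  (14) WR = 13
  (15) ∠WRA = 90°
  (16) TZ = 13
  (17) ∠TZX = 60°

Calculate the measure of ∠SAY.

Step 1: By the law of cosines on triangle AYS: AS² = 6² + 6² − 2·6·6·cos(150°) = 134.35, so AS ≈ 11.59.
Step 2: By the inverse law of cosines on triangle SAY: cos(∠SAY) = (11.59² + 6² − 6²) / (2·11.59·6) = 134.35/139.09 = 0.9659, so ∠SAY = 15°.

Therefore, the measure of angle ∠SAY = 15°.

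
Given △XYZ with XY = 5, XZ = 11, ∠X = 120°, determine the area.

Area = (1/2) * XY * XZ * sin(X)
Area = (1/2) * 5 * 11 * sin(120°)
Area = (1/2) * 5 * 11 * sqrt(3)/2
Area = 55*sqrt(3)/4

55*sqrt(3)/4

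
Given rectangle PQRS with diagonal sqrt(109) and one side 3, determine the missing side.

Using the Pythagorean theorem: d^2 = a^2 + b^2
b^2 = d^2 - a^2
b^2 = 109 - 9
b^2 = 100
b = sqrt(100) = 10

10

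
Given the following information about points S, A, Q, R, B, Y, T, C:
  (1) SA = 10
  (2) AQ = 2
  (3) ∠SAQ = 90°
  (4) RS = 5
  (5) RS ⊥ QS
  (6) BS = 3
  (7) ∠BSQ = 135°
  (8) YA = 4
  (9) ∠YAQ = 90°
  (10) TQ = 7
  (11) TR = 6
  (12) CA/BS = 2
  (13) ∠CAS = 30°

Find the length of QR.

Step 1: By the law of cosines on triangle SAQ: SQ² = 10² + 2² − 2·10·2·cos(90°) = 104, so SQ = 2·√26.
Step 2: By the law of cosines on triangle QSR: QR² = (2·√26)² + 5² − 2·2·√26·5·cos(90°) = 129, so QR = √129.

Therefore, the length of QR = √129.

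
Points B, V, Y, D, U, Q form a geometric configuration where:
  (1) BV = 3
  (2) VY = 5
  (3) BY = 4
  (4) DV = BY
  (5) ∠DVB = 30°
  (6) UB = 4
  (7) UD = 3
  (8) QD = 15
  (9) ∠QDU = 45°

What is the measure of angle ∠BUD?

From the given relations: DV = BY = 4.
Step 1: By the law of cosines on triangle BVD: BD² = 3² + 4² − 2·3·4·cos(30°) = 4.22, so BD ≈ 2.05.
Step 2: By the inverse law of cosines on triangle BUD: cos(∠BUD) = (4² + 3² − 2.05²) / (2·4·3) = 20.78/24 = 0.866, so ∠BUD = 30°.

Therefore, the measure of angle ∠BUD = 30°.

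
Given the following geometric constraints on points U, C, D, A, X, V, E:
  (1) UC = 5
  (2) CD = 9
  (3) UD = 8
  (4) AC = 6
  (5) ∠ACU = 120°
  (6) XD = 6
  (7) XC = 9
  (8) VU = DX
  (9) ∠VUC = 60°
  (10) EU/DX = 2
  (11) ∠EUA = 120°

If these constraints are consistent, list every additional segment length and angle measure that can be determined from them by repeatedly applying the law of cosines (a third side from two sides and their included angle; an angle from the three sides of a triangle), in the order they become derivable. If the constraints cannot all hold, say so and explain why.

The constraints are consistent. Derivable facts, in order:
After 1 step:
- CV = √31
- UA = √91
- ∠CDU = 33.56°
- ∠CDX = 70.53°
- ∠CUD = 84.26°
- ∠CXD = 70.53°
- ∠DCU = 62.18°
- ∠DCX = 38.94°
After 2 steps:
- AE ≈ 18.69
- ∠AUC = 33°
- ∠CAU = 27°
- ∠CVU = 51.05°
- ∠UCV = 68.95°
After 3 steps:
- ∠AEU = 26.23°
- ∠EAU = 33.77°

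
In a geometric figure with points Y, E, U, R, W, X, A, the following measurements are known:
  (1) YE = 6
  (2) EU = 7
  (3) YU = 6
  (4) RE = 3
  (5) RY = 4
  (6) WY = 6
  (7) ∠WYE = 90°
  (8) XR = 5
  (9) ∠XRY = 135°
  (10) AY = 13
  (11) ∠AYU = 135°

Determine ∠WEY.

Step 1: By the law of cosines on triangle EYW: EW² = 6² + 6² − 2·6·6·cos(90°) = 72, so EW = 6·√2.
Step 2: By the inverse law of cosines on triangle WEY: cos(∠WEY) = ((6·√2)² + 6² − 6²) / (2·6·√2·6) = 72/101.82 = 0.7071, so ∠WEY = 45°.

Therefore, the measure of angle ∠WEY = 45°.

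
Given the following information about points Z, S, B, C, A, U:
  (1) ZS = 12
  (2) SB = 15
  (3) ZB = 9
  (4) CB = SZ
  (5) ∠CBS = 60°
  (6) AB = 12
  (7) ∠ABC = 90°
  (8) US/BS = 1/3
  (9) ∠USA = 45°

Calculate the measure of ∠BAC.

From the given relations: CB = SZ = 12.
Step 1: By the law of cosines on triangle ABC: AC² = 12² + 12² − 2·12·12·cos(90°) = 288, so AC = 12·√2.
Step 2: By the inverse law of cosines on triangle BAC: cos(∠BAC) = (12² + (12·√2)² − 12²) / (2·12·12·√2) = 288/407.29 = 0.7071, so ∠BAC = 45°.

Therefore, the measure of angle ∠BAC = 45°.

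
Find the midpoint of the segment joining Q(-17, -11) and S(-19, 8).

The midpoint is the point halfway along the segment.
Move half the horizontal distance: -17 + (-19 - -17)/2 = -17 + -2/2 = -18
Move half the vertical distance: -11 + (8 - -11)/2 = -11 + 19/2 = -3/2
Midpoint = (-18, -3/2)

(-18, -3/2)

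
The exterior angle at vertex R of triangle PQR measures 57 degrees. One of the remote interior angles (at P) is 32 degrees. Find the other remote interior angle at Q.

angle Q = 57 - 32 = 25 degrees (exterior angle theorem).

25 degrees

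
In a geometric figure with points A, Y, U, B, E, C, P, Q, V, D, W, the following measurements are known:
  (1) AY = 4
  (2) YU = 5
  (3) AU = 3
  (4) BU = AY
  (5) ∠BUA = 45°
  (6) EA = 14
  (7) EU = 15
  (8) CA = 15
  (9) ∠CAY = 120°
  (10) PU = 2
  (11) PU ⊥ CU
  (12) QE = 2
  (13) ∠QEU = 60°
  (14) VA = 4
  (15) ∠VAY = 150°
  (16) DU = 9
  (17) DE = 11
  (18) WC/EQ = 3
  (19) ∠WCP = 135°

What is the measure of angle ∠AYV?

Step 1: By the law of cosines on triangle YAV: YV² = 4² + 4² − 2·4·4·cos(150°) = 59.71, so YV ≈ 7.73.
Step 2: By the inverse law of cosines on triangle AYV: cos(∠AYV) = (4² + 7.73² − 4²) / (2·4·7.73) = 59.71/61.82 = 0.9659, so ∠AYV = 15°.

Therefore, the measure of angle ∠AYV = 15°.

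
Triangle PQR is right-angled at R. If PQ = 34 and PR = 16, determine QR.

Rearranging the Pythagorean theorem to solve for the unknown leg:
leg^2 = hypotenuse^2 - known_leg^2 = 1156 - 256 = 900
leg = sqrt(900) = 30.

30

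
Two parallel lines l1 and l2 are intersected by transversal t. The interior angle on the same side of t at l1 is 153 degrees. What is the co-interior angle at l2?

Co-interior (same-side interior) angles are between the parallel lines on the same side of the transversal.
Unlike corresponding or alternate interior angles, they are supplementary rather than equal.
So the angle = 180 - 153 = 27 degrees.

27 degrees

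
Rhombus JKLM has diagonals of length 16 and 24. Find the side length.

In a rhombus, the diagonals bisect each other perpendicularly, creating four congruent right triangles.
Each triangle has legs 8 (half of 16) and 12 (half of 24).
The hypotenuse of each right triangle is a side of the rhombus:
side = sqrt(8^2 + 12^2) = sqrt(208) = 4*sqrt(13)

4*sqrt(13)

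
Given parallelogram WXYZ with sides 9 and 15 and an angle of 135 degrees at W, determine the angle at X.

Consecutive angles are supplementary: angle X = 180 - 135 = 45 degrees.

45 degrees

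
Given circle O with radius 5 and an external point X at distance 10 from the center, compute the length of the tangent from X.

tangent = √(d² - r²) = √(10² - 5²) = √(100 - 25) = √75 = 5*sqrt(3)

5*sqrt(3)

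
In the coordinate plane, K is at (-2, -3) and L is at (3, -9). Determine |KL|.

d = sqrt((3 - -2)^2 + (-9 - -3)^2)
d = sqrt(5^2 + -6^2)
d = sqrt(25 + 36)
d = sqrt(61)

sqrt(61)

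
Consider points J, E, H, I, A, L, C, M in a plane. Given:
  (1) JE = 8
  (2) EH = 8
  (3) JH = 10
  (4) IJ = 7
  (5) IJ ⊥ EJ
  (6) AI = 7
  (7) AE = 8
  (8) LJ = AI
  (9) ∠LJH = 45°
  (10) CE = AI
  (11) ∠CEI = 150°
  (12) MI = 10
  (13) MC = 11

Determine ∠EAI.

Step 1: By the law of cosines on triangle EJI: EI² = 8² + 7² − 2·8·7·cos(90°) = 113, so EI = √113.
Step 2: By the inverse law of cosines on triangle EAI: cos(∠EAI) = (8² + 7² − √113²) / (2·8·7) = 0/112 = 0, so ∠EAI = 90°.

Therefore, the measure of angle ∠EAI = 90°.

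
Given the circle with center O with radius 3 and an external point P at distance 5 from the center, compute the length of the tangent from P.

tangent = √(d² - r²) = √(5² - 3²) = √(25 - 9) = √16 = 4

4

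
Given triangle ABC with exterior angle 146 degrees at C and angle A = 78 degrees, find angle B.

angle B = 146 - 78 = 68 degrees (exterior angle theorem).

68 degrees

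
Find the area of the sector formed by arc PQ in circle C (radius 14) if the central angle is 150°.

The full circle has area πr² = π(14)² = 196*pi.
The sector covers 150° out of 360°, a fraction of 5/12.
Sector area = 196*pi × 5/12 = 245*pi/3.

245*pi/3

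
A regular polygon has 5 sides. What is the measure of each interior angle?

Each interior angle of a regular n-gon is (n - 2) * 180 / n.
For n = 5: (5 - 2) * 180 / 5 = 540/5 = 108 degrees.

108 degrees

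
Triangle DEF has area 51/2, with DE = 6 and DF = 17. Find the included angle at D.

Area = (1/2) * a * b * sin(C)
sin(C) = 2 * Area / (a * b)
sin(C) = 2 * 51/2 / (6 * 17)
sin(C) = 1/2
C = arcsin(1/2) = 30°
Since sin(180° - C) = sin(C), the obtuse angle 150° gives the same area, so C = 30° or C = 150°.

30° or 150°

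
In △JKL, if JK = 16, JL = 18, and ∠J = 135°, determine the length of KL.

When two sides and the included angle are known, the law of cosines gives the third side.
c^2 = a^2 + b^2 - 2ab cos(C) generalizes the Pythagorean theorem to non-right triangles.
Here: KL^2 = 256 + 324 - 576*(-sqrt(2)/2) = 288*sqrt(2) + 580
KL = 2*sqrt(72*sqrt(2) + 145)

2*sqrt(72*sqrt(2) + 145)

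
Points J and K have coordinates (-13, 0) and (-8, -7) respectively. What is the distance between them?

d = sqrt((-8 - -13)^2 + (-7 - 0)^2)
d = sqrt(5^2 + -7^2)
d = sqrt(25 + 49)
d = sqrt(74)

sqrt(74)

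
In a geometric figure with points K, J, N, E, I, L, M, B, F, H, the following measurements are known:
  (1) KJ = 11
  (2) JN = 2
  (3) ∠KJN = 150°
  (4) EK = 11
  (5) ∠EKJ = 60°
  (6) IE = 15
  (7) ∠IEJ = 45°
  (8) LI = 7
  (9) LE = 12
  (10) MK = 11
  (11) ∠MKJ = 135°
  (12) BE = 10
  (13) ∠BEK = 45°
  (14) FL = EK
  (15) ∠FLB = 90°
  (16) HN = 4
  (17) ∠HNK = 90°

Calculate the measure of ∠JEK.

Step 1: By the law of cosines on triangle EKJ: EJ² = 11² + 11² − 2·11·11·cos(60°) = 121, so EJ = 11.
Step 2: By the inverse law of cosines on triangle JEK: cos(∠JEK) = (11² + 11² − 11²) / (2·11·11) = 121/242 = 0.5, so ∠JEK = 60°.

Therefore, the measure of angle ∠JEK = 60°.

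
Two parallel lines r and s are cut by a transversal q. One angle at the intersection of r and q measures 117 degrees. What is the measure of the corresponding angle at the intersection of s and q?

Corresponding angles are equal: 117 degrees.

117 degrees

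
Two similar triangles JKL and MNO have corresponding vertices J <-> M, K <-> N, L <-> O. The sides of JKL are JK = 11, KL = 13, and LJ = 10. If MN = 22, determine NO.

Similar triangles have proportional sides. Setting up the proportion:
MN / JK = NO / KL
22 / 11 = NO / 13
NO = 13 * 22 / 11 = 26.

26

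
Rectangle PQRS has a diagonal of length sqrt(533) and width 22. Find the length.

The diagonal of a rectangle forms a right triangle with the two sides.
Rearranging the Pythagorean theorem: missing side = sqrt(d^2 - known^2).
= sqrt(533 - 484) = sqrt(49) = 7.

7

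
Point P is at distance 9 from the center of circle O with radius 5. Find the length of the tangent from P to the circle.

tangent = √(d² - r²) = √(9² - 5²) = √(81 - 25) = √56 = 2*sqrt(14)

2*sqrt(14)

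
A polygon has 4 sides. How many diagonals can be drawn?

The number of diagonals in an n-gon is n(n - 3)/2.
For n = 4: 4(4 - 3)/2 = 4 × 1 / 2 = 2.

2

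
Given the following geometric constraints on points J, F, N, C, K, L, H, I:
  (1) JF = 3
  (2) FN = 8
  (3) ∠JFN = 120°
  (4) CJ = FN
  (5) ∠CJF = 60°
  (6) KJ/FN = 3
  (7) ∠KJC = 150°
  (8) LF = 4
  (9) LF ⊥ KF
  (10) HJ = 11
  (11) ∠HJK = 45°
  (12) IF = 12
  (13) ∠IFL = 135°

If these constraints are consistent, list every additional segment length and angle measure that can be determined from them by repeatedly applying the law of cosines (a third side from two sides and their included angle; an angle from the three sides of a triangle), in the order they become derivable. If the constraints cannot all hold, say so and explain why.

The constraints are consistent. Derivable facts, in order:
After 1 step:
- CK ≈ 31.19
- FC = 7
- JN = √97
- KH ≈ 17.99
- LI ≈ 15.1
After 2 steps:
- ∠CFJ = 98.21°
- ∠CKJ = 7.37°
- ∠FCJ = 21.79°
- ∠FIL = 10.8°
- ∠FJN = 44.7°
- ∠FLI = 34.2°
- ∠FNJ = 15.3°
- ∠HKJ = 25.62°
- ∠JCK = 22.63°
- ∠JHK = 109.38°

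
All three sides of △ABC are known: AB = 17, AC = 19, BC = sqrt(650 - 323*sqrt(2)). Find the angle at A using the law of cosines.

cos(A) = (17² + 19² - (sqrt(650 - 323*sqrt(2)))²) / (2 × 17 × 19) = sqrt(2)/2, so A = arccos(sqrt(2)/2) = 45°.

45°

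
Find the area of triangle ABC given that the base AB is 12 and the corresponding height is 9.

A triangle's area is half the area of a rectangle with the same base and height.
Area = (1/2) * 12 * 9 = 54.

54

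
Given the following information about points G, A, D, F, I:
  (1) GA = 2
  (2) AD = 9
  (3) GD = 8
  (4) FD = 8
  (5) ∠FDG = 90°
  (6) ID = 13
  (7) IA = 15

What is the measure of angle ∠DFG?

Step 1: By the law of cosines on triangle FDG: FG² = 8² + 8² − 2·8·8·cos(90°) = 128, so FG = 8·√2.
Step 2: By the inverse law of cosines on triangle DFG: cos(∠DFG) = (8² + (8·√2)² − 8²) / (2·8·8·√2) = 128/181.02 = 0.7071, so ∠DFG = 45°.

Therefore, the measure of angle ∠DFG = 45°.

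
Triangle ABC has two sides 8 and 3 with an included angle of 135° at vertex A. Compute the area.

When two sides and the included angle are known, the area formula is (1/2)ab sin(C).
The height from one side to the opposite vertex is 3 sin(135°) = 3*sqrt(2)/2.
Area = (1/2) * 8 * 3*sqrt(2)/2 = 6*sqrt(2).

6*sqrt(2)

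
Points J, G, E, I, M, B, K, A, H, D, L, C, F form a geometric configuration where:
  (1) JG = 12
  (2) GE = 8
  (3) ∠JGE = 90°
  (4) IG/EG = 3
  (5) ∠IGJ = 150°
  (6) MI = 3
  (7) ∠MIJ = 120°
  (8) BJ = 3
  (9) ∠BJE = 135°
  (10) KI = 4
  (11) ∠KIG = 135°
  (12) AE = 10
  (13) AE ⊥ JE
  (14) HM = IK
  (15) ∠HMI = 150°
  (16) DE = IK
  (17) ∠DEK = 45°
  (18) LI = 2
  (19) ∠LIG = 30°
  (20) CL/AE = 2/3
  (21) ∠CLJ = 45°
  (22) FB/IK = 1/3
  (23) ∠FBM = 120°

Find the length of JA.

Step 1: By the law of cosines on triangle EGJ: EJ² = 8² + 12² − 2·8·12·cos(90°) = 208, so EJ = 4·√13.
Step 2: By the law of cosines on triangle JEA: JA² = (4·√13)² + 10² − 2·4·√13·10·cos(90°) = 308, so JA = 2·√77.

Therefore, the length of JA = 2·√77.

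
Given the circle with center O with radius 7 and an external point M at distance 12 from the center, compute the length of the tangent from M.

The tangent, radius, and line from the external point to the center form a right triangle.
The right angle is where the tangent meets the radius.
By the Pythagorean theorem: tangent² + 7² = 12²
tangent² = 144 - 49 = 95
tangent = sqrt(95)

sqrt(95)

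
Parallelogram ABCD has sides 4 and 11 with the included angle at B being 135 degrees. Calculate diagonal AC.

The diagonal of a parallelogram can be found by treating two adjacent sides and the diagonal as a triangle.
Applying the law of cosines with sides 4, 11 and included angle 135°:
d^2 = 16 + 121 - 88*cos(135°) = 44*sqrt(2) + 137
d = sqrt(44*sqrt(2) + 137)

sqrt(44*sqrt(2) + 137)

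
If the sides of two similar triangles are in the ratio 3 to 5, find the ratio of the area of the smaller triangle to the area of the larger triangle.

Area ratio = (side ratio)^2 = (3/5)^2 = 9:25.

9:25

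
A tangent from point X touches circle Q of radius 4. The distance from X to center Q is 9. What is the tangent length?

tangent = √(d² - r²) = √(9² - 4²) = √(81 - 16) = √65 = sqrt(65)

sqrt(65)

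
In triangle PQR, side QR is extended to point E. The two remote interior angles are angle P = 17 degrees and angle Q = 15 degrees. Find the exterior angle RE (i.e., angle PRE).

The interior angle at R is 180 - 17 - 15 = 148 degrees.
The exterior angle and interior angle at R are supplementary:
Exterior angle = 180 - 148 = 32 degrees.

32 degrees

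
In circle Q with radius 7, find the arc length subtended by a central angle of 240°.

The full circumference is 2πr = 2π(7) = 14*pi.
The arc spans 240° out of 360°, which is a fraction of 2/3.
Arc length = 14*pi × 2/3 = 28*pi/3.

28*pi/3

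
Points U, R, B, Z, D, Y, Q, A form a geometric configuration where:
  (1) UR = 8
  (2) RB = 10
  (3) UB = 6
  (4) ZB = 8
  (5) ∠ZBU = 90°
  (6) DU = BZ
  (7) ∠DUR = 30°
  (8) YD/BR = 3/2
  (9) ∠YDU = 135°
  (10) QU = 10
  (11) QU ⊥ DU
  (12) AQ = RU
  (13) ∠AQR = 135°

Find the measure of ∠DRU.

From the given relations: DU = BZ = 8.
Step 1: By the law of cosines on triangle RUD: RD² = 8² + 8² − 2·8·8·cos(30°) = 17.15, so RD ≈ 4.14.
Step 2: By the inverse law of cosines on triangle DRU: cos(∠DRU) = (4.14² + 8² − 8²) / (2·4.14·8) = 17.15/66.26 = 0.2588, so ∠DRU = 75°.

Therefore, the measure of angle ∠DRU = 75°.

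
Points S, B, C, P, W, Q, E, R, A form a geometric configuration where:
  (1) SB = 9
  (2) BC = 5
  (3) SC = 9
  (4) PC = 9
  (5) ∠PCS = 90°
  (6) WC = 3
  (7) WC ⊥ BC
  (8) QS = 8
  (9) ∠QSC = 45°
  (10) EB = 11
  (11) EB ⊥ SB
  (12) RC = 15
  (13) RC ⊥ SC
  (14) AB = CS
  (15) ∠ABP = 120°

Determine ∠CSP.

Step 1: By the law of cosines on triangle SCP: SP² = 9² + 9² − 2·9·9·cos(90°) = 162, so SP = 9·√2.
Step 2: By the inverse law of cosines on triangle CSP: cos(∠CSP) = (9² + (9·√2)² − 9²) / (2·9·9·√2) = 162/229.1 = 0.7071, so ∠CSP = 45°.

Therefore, the measure of angle ∠CSP = 45°.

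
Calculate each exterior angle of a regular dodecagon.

Each exterior angle of a regular n-gon is 360 / n.
For n = 12: 360 / 12 = 30 degrees.

30 degrees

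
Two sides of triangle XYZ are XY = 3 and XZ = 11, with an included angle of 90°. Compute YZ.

By the law of cosines: YZ^2 = XY^2 + XZ^2 - 2*XY*XZ*cos(X)
YZ^2 = 3^2 + 11^2 - 2*3*11*cos(90°)
YZ^2 = 9 + 121 - 66*(0)
YZ^2 = 130
YZ = sqrt(130)

sqrt(130)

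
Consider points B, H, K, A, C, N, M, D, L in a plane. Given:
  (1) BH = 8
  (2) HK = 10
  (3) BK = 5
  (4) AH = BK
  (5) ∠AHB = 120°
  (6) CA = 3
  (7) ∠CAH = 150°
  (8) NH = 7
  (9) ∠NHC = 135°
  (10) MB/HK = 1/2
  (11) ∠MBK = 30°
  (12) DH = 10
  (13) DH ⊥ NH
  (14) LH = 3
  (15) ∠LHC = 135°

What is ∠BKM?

From the given relations: MB = 1/2·HK = 1/2·10 = 5.
Step 1: By the law of cosines on triangle KBM: KM² = 5² + 5² − 2·5·5·cos(30°) = 6.7, so KM ≈ 2.59.
Step 2: By the inverse law of cosines on triangle BKM: cos(∠BKM) = (5² + 2.59² − 5²) / (2·5·2.59) = 6.7/25.88 = 0.2588, so ∠BKM = 75°.

Therefore, the measure of angle ∠BKM = 75°.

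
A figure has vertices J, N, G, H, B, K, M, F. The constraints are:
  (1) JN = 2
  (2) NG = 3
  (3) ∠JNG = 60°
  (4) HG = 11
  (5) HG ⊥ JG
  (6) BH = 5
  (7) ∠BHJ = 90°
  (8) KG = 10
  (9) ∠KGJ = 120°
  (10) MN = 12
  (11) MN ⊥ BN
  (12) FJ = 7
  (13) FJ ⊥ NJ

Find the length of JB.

Step 1: By the law of cosines on triangle JNG: JG² = 2² + 3² − 2·2·3·cos(60°) = 7, so JG = √7.
Step 2: By the law of cosines on triangle JGH: JH² = √7² + 11² − 2·√7·11·cos(90°) = 128, so JH = 8·√2.
Step 3: By the law of cosines on triangle JHB: JB² = (8·√2)² + 5² − 2·8·√2·5·cos(90°) = 153, so JB = 3·√17.

Therefore, the length of JB = 3·√17.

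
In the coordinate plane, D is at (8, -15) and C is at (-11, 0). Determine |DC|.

d = sqrt((-11 - 8)^2 + (0 - -15)^2)
d = sqrt(-19^2 + 15^2)
d = sqrt(361 + 225)
d = sqrt(586)

sqrt(586)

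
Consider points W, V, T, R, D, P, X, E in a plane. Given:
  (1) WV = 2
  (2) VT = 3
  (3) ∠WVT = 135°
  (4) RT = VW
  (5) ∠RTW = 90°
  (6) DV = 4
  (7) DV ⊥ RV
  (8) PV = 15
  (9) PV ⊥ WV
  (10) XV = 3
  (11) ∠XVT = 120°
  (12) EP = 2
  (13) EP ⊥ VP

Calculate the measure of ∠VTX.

Step 1: By the law of cosines on triangle TVX: TX² = 3² + 3² − 2·3·3·cos(120°) = 27, so TX = 3·√3.
Step 2: By the inverse law of cosines on triangle VTX: cos(∠VTX) = (3² + (3·√3)² − 3²) / (2·3·3·√3) = 27/31.18 = 0.866, so ∠VTX = 30°.

Therefore, the measure of angle ∠VTX = 30°.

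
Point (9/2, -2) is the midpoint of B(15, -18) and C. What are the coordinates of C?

Using the midpoint formula: M = ((x1 + x2)/2, (y1 + y2)/2)
We know M = (9/2, -2) and B = (15, -18)
For x: 9/2 = (15 + x2)/2, so x2 = 2*9/2 - 15 = -6
For y: -2 = (-18 + y2)/2, so y2 = 2*-2 - -18 = 14
C = (-6, 14)

(-6, 14)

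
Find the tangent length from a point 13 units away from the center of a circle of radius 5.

Let T be the point of tangency. Then CT ⊥ AT (radius ⊥ tangent).
In right triangle CTA: CA² = CT² + AT²
13² = 5² + AT²
AT² = 144, AT = 12

12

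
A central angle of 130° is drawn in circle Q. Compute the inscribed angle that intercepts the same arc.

By the inscribed angle theorem, the inscribed angle is half the central angle.
Inscribed angle = 130° / 2 = 65°

65°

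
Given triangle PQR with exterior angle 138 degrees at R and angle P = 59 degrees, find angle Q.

The exterior angle theorem states that an exterior angle equals the sum of the two non-adjacent interior angles.
So 138 = 59 + angle Q, which gives angle Q = 138 - 59 = 79 degrees.

79 degrees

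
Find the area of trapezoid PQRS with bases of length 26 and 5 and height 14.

Area of a trapezoid = (base1 + base2) * height / 2
Area = (26 + 5) * 14 / 2
Area = 31 * 14 / 2
Area = 434 / 2
Area = 217

217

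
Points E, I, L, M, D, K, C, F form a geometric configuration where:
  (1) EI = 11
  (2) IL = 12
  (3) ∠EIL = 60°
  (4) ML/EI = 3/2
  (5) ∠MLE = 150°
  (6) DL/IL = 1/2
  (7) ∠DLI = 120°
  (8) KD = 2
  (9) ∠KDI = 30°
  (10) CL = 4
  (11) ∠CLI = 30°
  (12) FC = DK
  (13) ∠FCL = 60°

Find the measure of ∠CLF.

From the given relations: FC = DK = 2.
Step 1: By the law of cosines on triangle LCF: LF² = 4² + 2² − 2·4·2·cos(60°) = 12, so LF = 2·√3.
Step 2: By the inverse law of cosines on triangle CLF: cos(∠CLF) = (4² + (2·√3)² − 2²) / (2·4·2·√3) = 24/27.71 = 0.866, so ∠CLF = 30°.

Therefore, the measure of angle ∠CLF = 30°.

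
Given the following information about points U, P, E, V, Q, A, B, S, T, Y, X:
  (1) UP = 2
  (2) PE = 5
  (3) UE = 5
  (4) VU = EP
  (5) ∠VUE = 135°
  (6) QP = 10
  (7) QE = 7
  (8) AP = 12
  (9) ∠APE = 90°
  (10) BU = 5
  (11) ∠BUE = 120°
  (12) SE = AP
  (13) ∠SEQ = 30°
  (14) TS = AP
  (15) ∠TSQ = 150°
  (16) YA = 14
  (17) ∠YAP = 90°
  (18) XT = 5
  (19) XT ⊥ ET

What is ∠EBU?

Step 1: By the law of cosines on triangle BUE: BE² = 5² + 5² − 2·5·5·cos(120°) = 75, so BE = 5·√3.
Step 2: By the inverse law of cosines on triangle EBU: cos(∠EBU) = ((5·√3)² + 5² − 5²) / (2·5·√3·5) = 75/86.6 = 0.866, so ∠EBU = 30°.

Therefore, the measure of angle ∠EBU = 30°.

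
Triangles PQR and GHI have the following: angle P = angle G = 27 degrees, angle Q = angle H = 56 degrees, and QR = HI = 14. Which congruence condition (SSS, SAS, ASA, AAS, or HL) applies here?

The given information matches AAS: Two pairs of corresponding angles and a non-included side are equal (Angle-Angle-Side).

AAS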